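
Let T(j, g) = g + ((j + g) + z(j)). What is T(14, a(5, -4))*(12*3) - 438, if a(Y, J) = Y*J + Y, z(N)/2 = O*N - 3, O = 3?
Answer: 1794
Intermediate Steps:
z(N) = -6 + 6*N (z(N) = 2*(3*N - 3) = 2*(-3 + 3*N) = -6 + 6*N)
a(Y, J) = Y + J*Y (a(Y, J) = J*Y + Y = Y + J*Y)
T(j, g) = -6 + 2*g + 7*j (T(j, g) = g + ((j + g) + (-6 + 6*j)) = g + ((g + j) + (-6 + 6*j)) = g + (-6 + g + 7*j) = -6 + 2*g + 7*j)
T(14, a(5, -4))*(12*3) - 438 = (-6 + 2*(5*(1 - 4)) + 7*14)*(12*3) - 438 = (-6 + 2*(5*(-3)) + 98)*36 - 438 = (-6 + 2*(-15) + 98)*36 - 438 = (-6 - 30 + 98)*36 - 438 = 62*36 - 438 = 2232 - 438 = 1794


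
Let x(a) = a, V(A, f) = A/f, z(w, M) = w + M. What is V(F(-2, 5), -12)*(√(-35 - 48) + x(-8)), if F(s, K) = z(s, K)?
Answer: 2 - I*√83/4 ≈ 2.0 - 2.2776*I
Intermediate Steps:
z(w, M) = M + w
F(s, K) = K + s
V(F(-2, 5), -12)*(√(-35 - 48) + x(-8)) = ((5 - 2)/(-12))*(√(-35 - 48) - 8) = (3*(-1/12))*(√(-83) - 8) = -(I*√83 - 8)/4 = -(-8 + I*√83)/4 = 2 - I*√83/4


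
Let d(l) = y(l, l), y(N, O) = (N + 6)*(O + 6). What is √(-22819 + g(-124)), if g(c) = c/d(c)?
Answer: I*√79432970/59 ≈ 151.06*I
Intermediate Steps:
y(N, O) = (6 + N)*(6 + O)
d(l) = 36 + l² + 12*l (d(l) = 36 + 6*l + 6*l + l*l = 36 + 6*l + 6*l + l² = 36 + l² + 12*l)
g(c) = c/(36 + c² + 12*c)
√(-22819 + g(-124)) = √(-22819 - 124/(36 + (-124)² + 12*(-124))) = √(-22819 - 124/(36 + 15376 - 1488)) = √(-22819 - 124/13924) = √(-22819 - 124*1/13924) = √(-22819 - 31/3481) = √(-79432970/3481) = I*√79432970/59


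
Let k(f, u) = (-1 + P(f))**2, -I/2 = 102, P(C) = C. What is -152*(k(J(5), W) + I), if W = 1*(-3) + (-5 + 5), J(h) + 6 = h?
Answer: 30400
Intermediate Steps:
J(h) = -6 + h
W = -3 (W = -3 + 0 = -3)
I = -204 (I = -2*102 = -204)
k(f, u) = (-1 + f)**2
-152*(k(J(5), W) + I) = -152*((-1 + (-6 + 5))**2 - 204) = -152*((-1 - 1)**2 - 204) = -152*((-2)**2 - 204) = -152*(4 - 204) = -152*(-200) = 30400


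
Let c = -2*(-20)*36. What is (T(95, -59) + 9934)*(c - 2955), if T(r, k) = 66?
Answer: -15150000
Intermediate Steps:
c = 1440 (c = 40*36 = 1440)
(T(95, -59) + 9934)*(c - 2955) = (66 + 9934)*(1440 - 2955) = 10000*(-1515) = -15150000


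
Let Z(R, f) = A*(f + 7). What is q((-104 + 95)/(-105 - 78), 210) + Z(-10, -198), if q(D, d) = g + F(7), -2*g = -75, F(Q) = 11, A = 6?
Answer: -2195/2 ≈ -1097.5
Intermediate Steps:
g = 75/2 (g = -½*(-75) = 75/2 ≈ 37.500)
q(D, d) = 97/2 (q(D, d) = 75/2 + 11 = 97/2)
Z(R, f) = 42 + 6*f (Z(R, f) = 6*(f + 7) = 6*(7 + f) = 42 + 6*f)
q((-104 + 95)/(-105 - 78), 210) + Z(-10, -198) = 97/2 + (42 + 6*(-198)) = 97/2 + (42 - 1188) = 97/2 - 1146 = -2195/2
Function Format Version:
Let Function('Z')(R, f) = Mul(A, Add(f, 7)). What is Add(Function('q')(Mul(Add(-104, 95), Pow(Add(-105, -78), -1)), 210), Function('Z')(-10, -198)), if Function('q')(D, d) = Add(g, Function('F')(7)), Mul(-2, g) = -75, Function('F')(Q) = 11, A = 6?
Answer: Rational(-2195, 2) ≈ -1097.5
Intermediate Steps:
g = Rational(75, 2) (g = Mul(Rational(-1, 2), -75) = Rational(75, 2) ≈ 37.500)
Function('q')(D, d) = Rational(97, 2) (Function('q')(D, d) = Add(Rational(75, 2), 11) = Rational(97, 2))
Function('Z')(R, f) = Add(42, Mul(6, f)) (Function('Z')(R, f) = Mul(6, Add(f, 7)) = Mul(6, Add(7, f)) = Add(42, Mul(6, f)))
Add(Function('q')(Mul(Add(-104, 95), Pow(Add(-105, -78), -1)), 210), Function('Z')(-10, -198)) = Add(Rational(97, 2), Add(42, Mul(6, -198))) = Add(Rational(97, 2), Add(42, -1188)) = Add(Rational(97, 2), -1146) = Rational(-2195, 2)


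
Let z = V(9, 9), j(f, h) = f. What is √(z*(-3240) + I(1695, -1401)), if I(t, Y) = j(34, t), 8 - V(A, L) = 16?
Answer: √25954 ≈ 161.10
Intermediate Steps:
V(A, L) = -8 (V(A, L) = 8 - 1*16 = 8 - 16 = -8)
I(t, Y) = 34
z = -8
√(z*(-3240) + I(1695, -1401)) = √(-8*(-3240) + 34) = √(25920 + 34) = √25954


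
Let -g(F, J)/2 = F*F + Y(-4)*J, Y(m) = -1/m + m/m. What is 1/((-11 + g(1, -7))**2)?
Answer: 4/81 ≈ 0.049383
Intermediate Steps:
Y(m) = 1 - 1/m (Y(m) = -1/m + 1 = 1 - 1/m)
g(F, J) = -2*F**2 - 5*J/2 (g(F, J) = -2*(F*F + ((-1 - 4)/(-4))*J) = -2*(F**2 + (-1/4*(-5))*J) = -2*(F**2 + 5*J/4) = -2*F**2 - 5*J/2)
1/((-11 + g(1, -7))**2) = 1/((-11 + (-2*1**2 - 5/2*(-7)))**2) = 1/((-11 + (-2*1 + 35/2))**2) = 1/((-11 + (-2 + 35/2))**2) = 1/((-11 + 31/2)**2) = 1/((9/2)**2) = 1/(81/4) = 4/81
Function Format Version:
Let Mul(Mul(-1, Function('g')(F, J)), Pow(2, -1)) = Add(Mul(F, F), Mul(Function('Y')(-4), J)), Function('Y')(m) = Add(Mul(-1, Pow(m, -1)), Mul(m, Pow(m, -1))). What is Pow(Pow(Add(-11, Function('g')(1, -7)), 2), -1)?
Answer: Rational(4, 81) ≈ 0.049383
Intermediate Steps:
Function('Y')(m) = Add(1, Mul(-1, Pow(m, -1))) (Function('Y')(m) = Add(Mul(-1, Pow(m, -1)), 1) = Add(1, Mul(-1, Pow(m, -1))))
Function('g')(F, J) = Add(Mul(-2, Pow(F, 2)), Mul(Rational(-5, 2), J)) (Function('g')(F, J) = Mul(-2, Add(Mul(F, F), Mul(Mul(Pow(-4, -1), Add(-1, -4)), J))) = Mul(-2, Add(Pow(F, 2), Mul(Mul(Rational(-1, 4), -5), J))) = Mul(-2, Add(Pow(F, 2), Mul(Rational(5, 4), J))) = Add(Mul(-2, Pow(F, 2)), Mul(Rational(-5, 2), J)))
Pow(Pow(Add(-11, Function('g')(1, -7)), 2), -1) = Pow(Pow(Add(-11, Add(Mul(-2, Pow(1, 2)), Mul(Rational(-5, 2), -7))), 2), -1) = Pow(Pow(Add(-11, Add(Mul(-2, 1), Rational(35, 2))), 2), -1) = Pow(Pow(Add(-11, Add(-2, Rational(35, 2))), 2), -1) = Pow(Pow(Add(-11, Rational(31, 2)), 2), -1) = Pow(Pow(Rational(9, 2), 2), -1) = Pow(Rational(81, 4), -1) = Rational(4, 81)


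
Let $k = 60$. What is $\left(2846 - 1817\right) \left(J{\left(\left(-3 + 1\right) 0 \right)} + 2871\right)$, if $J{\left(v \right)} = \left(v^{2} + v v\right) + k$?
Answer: $3015999$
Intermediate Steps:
$J{\left(v \right)} = 60 + 2 v^{2}$ ($J{\left(v \right)} = \left(v^{2} + v v\right) + 60 = \left(v^{2} + v^{2}\right) + 60 = 2 v^{2} + 60 = 60 + 2 v^{2}$)
$\left(2846 - 1817\right) \left(J{\left(\left(-3 + 1\right) 0 \right)} + 2871\right) = \left(2846 - 1817\right) \left(\left(60 + 2 \left(\left(-3 + 1\right) 0\right)^{2}\right) + 2871\right) = 1029 \left(\left(60 + 2 \left(\left(-2\right) 0\right)^{2}\right) + 2871\right) = 1029 \left(\left(60 + 2 \cdot 0^{2}\right) + 2871\right) = 1029 \left(\left(60 + 2 \cdot 0\right) + 2871\right) = 1029 \left(\left(60 + 0\right) + 2871\right) = 1029 \left(60 + 2871\right) = 1029 \cdot 2931 = 3015999$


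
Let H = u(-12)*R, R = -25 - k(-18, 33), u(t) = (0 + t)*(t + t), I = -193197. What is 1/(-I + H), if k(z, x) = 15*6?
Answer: 1/160077 ≈ 6.2470e-6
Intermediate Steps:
k(z, x) = 90
u(t) = 2*t² (u(t) = t*(2*t) = 2*t²)
R = -115 (R = -25 - 1*90 = -25 - 90 = -115)
H = -33120 (H = (2*(-12)²)*(-115) = (2*144)*(-115) = 288*(-115) = -33120)
1/(-I + H) = 1/(-1*(-193197) - 33120) = 1/(193197 - 33120) = 1/160077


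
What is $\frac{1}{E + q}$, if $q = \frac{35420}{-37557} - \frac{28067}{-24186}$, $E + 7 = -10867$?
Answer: $- \frac{302784534}{3292413207983} \approx -9.1964 \cdot 10^{-5}$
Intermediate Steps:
$E = -10874$ ($E = -7 - 10867 = -10874$)
$q = \frac{65814733}{302784534}$ ($q = 35420 \left(- \frac{1}{37557}\right) - - \frac{28067}{24186} = - \frac{35420}{37557} + \frac{28067}{24186} = \frac{65814733}{302784534} \approx 0.21736$)
$\frac{1}{E + q} = \frac{1}{-10874 + \frac{65814733}{302784534}} = \frac{1}{- \frac{3292413207983}{302784534}} = - \frac{302784534}{3292413207983}$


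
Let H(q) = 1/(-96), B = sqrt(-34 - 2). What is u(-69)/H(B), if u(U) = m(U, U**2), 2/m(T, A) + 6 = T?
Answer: 64/25 ≈ 2.5600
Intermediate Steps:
B = 6*I (B = sqrt(-36) = 6*I ≈ 6.0*I)
H(q) = -1/96
m(T, A) = 2/(-6 + T)
u(U) = 2/(-6 + U)
u(-69)/H(B) = (2/(-6 - 69))/(-1/96) = (2/(-75))*(-96) = (2*(-1/75))*(-96) = -2/75*(-96) = 64/25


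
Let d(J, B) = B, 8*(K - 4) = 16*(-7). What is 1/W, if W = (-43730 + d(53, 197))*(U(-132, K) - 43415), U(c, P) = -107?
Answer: 1/1894643226 ≈ 5.2780e-10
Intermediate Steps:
K = -10 (K = 4 + (16*(-7))/8 = 4 + (1/8)*(-112) = 4 - 14 = -10)
W = 1894643226 (W = (-43730 + 197)*(-107 - 43415) = -43533*(-43522) = 1894643226)
1/W = 1/1894643226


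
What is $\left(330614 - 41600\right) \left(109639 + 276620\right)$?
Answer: $111634258626$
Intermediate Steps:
$\left(330614 - 41600\right) \left(109639 + 276620\right) = \left(330614 - 41600\right) 386259 = 289014 \cdot 386259 = 111634258626$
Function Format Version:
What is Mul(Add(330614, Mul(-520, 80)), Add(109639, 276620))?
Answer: 111634258626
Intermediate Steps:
Mul(Add(330614, Mul(-520, 80)), Add(109639, 276620)) = Mul(Add(330614, -41600), 386259) = Mul(289014, 386259) = 111634258626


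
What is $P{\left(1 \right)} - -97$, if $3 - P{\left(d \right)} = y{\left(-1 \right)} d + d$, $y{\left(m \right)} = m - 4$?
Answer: $104$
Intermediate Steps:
$y{\left(m \right)} = -4 + m$
$P{\left(d \right)} = 3 + 4 d$ ($P{\left(d \right)} = 3 - \left(\left(-4 - 1\right) d + d\right) = 3 - \left(- 5 d + d\right) = 3 - - 4 d = 3 + 4 d$)
$P{\left(1 \right)} - -97 = \left(3 + 4 \cdot 1\right) - -97 = \left(3 + 4\right) + \left(-3 + 100\right) = 7 + 97 = 104$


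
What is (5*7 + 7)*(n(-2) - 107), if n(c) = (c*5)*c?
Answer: -3654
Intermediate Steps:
n(c) = 5*c² (n(c) = (5*c)*c = 5*c²)
(5*7 + 7)*(n(-2) - 107) = (5*7 + 7)*(5*(-2)² - 107) = (35 + 7)*(5*4 - 107) = 42*(20 - 107) = 42*(-87) = -3654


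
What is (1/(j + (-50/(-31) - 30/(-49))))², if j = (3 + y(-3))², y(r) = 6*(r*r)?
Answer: 2307361/24389878609321 ≈ 9.4603e-8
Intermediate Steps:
y(r) = 6*r²
j = 3249 (j = (3 + 6*(-3)²)² = (3 + 6*9)² = (3 + 54)² = 57² = 3249)
(1/(j + (-50/(-31) - 30/(-49))))² = (1/(3249 + (-50/(-31) - 30/(-49))))² = (1/(3249 + (-50*(-1/31) - 30*(-1/49))))² = (1/(3249 + (50/31 + 30/49)))² = (1/(3249 + 3380/1519))² = (1/(4938611/1519))² = (1519/4938611)² = 2307361/24389878609321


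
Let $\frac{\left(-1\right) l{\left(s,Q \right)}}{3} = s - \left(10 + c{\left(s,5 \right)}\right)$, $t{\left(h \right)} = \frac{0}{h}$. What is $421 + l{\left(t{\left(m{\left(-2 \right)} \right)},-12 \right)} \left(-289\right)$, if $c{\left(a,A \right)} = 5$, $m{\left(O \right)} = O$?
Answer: $-12584$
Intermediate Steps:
$t{\left(h \right)} = 0$
$l{\left(s,Q \right)} = 45 - 3 s$ ($l{\left(s,Q \right)} = - 3 \left(s - 15\right) = - 3 \left(-15 + s\right) = 45 - 3 s$)
$421 + l{\left(t{\left(m{\left(-2 \right)} \right)},-12 \right)} \left(-289\right) = 421 + \left(45 - 0\right) \left(-289\right) = 421 + \left(45 + 0\right) \left(-289\right) = 421 + 45 \left(-289\right) = 421 - 13005 = -12584$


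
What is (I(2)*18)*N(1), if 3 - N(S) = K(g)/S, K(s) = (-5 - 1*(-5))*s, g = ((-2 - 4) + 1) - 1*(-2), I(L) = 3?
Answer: 162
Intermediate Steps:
g = -3 (g = (-6 + 1) + 2 = -5 + 2 = -3)
K(s) = 0 (K(s) = (-5 + 5)*s = 0*s = 0)
N(S) = 3 (N(S) = 3 - 0/S = 3 - 1*0 = 3 + 0 = 3)
(I(2)*18)*N(1) = (3*18)*3 = 54*3 = 162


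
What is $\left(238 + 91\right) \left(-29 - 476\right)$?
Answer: $-166145$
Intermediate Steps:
$\left(238 + 91\right) \left(-29 - 476\right) = 329 \left(-505\right) = -166145$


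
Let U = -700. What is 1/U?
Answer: -1/700 ≈ -0.0014286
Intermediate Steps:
1/U = 1/(-700) = -1/700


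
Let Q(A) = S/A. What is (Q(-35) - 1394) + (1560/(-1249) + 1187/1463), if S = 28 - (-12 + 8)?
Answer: -12748542287/9136435 ≈ -1395.4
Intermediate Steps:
S = 32 (S = 28 - 1*(-4) = 28 + 4 = 32)
Q(A) = 32/A
(Q(-35) - 1394) + (1560/(-1249) + 1187/1463) = (32/(-35) - 1394) + (1560/(-1249) + 1187/1463) = (32*(-1/35) - 1394) + (1560*(-1/1249) + 1187*(1/1463)) = (-32/35 - 1394) + (-1560/1249 + 1187/1463) = -48822/35 - 799717/1827287 = -12748542287/9136435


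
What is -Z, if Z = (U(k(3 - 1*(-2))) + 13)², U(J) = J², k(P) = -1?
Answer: -196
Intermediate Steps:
Z = 196 (Z = ((-1)² + 13)² = (1 + 13)² = 14² = 196)
-Z = -1*196 = -196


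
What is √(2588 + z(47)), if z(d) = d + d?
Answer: 3*√298 ≈ 51.788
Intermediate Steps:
z(d) = 2*d
√(2588 + z(47)) = √(2588 + 2*47) = √(2588 + 94) = √2682 = 3*√298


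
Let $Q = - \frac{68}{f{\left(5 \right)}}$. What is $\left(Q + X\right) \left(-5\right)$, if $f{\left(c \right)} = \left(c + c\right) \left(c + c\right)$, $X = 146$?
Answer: $- \frac{3633}{5} \approx -726.6$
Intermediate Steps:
$f{\left(c \right)} = 4 c^{2}$ ($f{\left(c \right)} = 2 c 2 c = 4 c^{2}$)
$Q = - \frac{17}{25}$ ($Q = - \frac{68}{4 \cdot 5^{2}} = - \frac{68}{4 \cdot 25} = - \frac{68}{100} = \left(-68\right) \frac{1}{100} = - \frac{17}{25} \approx -0.68$)
$\left(Q + X\right) \left(-5\right) = \left(- \frac{17}{25} + 146\right) \left(-5\right) = \frac{3633}{25} \left(-5\right) = - \frac{3633}{5}$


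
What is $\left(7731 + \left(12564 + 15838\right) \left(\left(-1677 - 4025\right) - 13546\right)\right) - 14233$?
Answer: $-546688198$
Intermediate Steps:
$\left(7731 + \left(12564 + 15838\right) \left(\left(-1677 - 4025\right) - 13546\right)\right) - 14233 = \left(7731 + 28402 \left(\left(-1677 - 4025\right) - 13546\right)\right) - 14233 = \left(7731 + 28402 \left(-5702 - 13546\right)\right) - 14233 = \left(7731 + 28402 \left(-19248\right)\right) - 14233 = \left(7731 - 546681696\right) - 14233 = -546673965 - 14233 = -546688198$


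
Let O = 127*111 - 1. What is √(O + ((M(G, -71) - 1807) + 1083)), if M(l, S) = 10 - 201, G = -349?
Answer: 7*√269 ≈ 114.81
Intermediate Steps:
M(l, S) = -191
O = 14096 (O = 14097 - 1 = 14096)
√(O + ((M(G, -71) - 1807) + 1083)) = √(14096 + ((-191 - 1807) + 1083)) = √(14096 + (-1998 + 1083)) = √(14096 - 915) = √13181 = 7*√269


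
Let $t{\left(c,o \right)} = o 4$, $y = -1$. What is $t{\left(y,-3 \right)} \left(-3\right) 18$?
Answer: $648$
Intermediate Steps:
$t{\left(c,o \right)} = 4 o$
$t{\left(y,-3 \right)} \left(-3\right) 18 = 4 \left(-3\right) \left(-3\right) 18 = \left(-12\right) \left(-3\right) 18 = 36 \cdot 18 = 648$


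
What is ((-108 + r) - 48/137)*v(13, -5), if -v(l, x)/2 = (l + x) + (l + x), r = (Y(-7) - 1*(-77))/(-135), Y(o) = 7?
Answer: 21498112/6165 ≈ 3487.1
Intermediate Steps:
r = -28/45 (r = (7 - 1*(-77))/(-135) = (7 + 77)*(-1/135) = 84*(-1/135) = -28/45 ≈ -0.62222)
v(l, x) = -4*l - 4*x (v(l, x) = -2*((l + x) + (l + x)) = -2*(2*l + 2*x) = -4*l - 4*x)
((-108 + r) - 48/137)*v(13, -5) = ((-108 - 28/45) - 48/137)*(-4*13 - 4*(-5)) = (-4888/45 - 48*1/137)*(-52 + 20) = (-4888/45 - 48/137)*(-32) = -671816/6165*(-32) = 21498112/6165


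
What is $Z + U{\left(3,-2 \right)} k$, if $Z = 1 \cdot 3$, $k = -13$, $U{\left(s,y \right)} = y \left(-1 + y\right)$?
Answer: $-75$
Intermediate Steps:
$Z = 3$
$Z + U{\left(3,-2 \right)} k = 3 + - 2 \left(-1 - 2\right) \left(-13\right) = 3 + \left(-2\right) \left(-3\right) \left(-13\right) = 3 + 6 \left(-13\right) = 3 - 78 = -75$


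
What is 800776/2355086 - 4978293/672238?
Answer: -5592998045755/791589151234 ≈ -7.0655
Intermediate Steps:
800776/2355086 - 4978293/672238 = 800776*(1/2355086) - 4978293*1/672238 = 400388/1177543 - 4978293/672238 = -5592998045755/791589151234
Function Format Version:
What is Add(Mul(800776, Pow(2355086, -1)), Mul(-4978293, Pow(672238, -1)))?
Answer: Rational(-5592998045755, 791589151234) ≈ -7.0655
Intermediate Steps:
Add(Mul(800776, Pow(2355086, -1)), Mul(-4978293, Pow(672238, -1))) = Add(Mul(800776, Rational(1, 2355086)), Mul(-4978293, Rational(1, 672238))) = Add(Rational(400388, 1177543), Rational(-4978293, 672238)) = Rational(-5592998045755, 791589151234)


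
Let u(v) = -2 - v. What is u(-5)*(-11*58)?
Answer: -1914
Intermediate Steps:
u(-5)*(-11*58) = (-2 - 1*(-5))*(-11*58) = (-2 + 5)*(-638) = 3*(-638) = -1914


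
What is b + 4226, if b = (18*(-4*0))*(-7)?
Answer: 4226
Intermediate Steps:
b = 0 (b = (18*0)*(-7) = 0*(-7) = 0)
b + 4226 = 0 + 4226 = 4226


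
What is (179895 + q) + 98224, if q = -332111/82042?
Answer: 22817106887/82042 ≈ 2.7812e+5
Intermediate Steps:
q = -332111/82042 (q = -332111*1/82042 = -332111/82042 ≈ -4.0481)
(179895 + q) + 98224 = (179895 - 332111/82042) + 98224 = 14758613479/82042 + 98224 = 22817106887/82042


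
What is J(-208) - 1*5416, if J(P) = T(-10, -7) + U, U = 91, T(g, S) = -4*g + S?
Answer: -5292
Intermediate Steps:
T(g, S) = S - 4*g
J(P) = 124 (J(P) = (-7 - 4*(-10)) + 91 = (-7 + 40) + 91 = 33 + 91 = 124)
J(-208) - 1*5416 = 124 - 1*5416 = 124 - 5416 = -5292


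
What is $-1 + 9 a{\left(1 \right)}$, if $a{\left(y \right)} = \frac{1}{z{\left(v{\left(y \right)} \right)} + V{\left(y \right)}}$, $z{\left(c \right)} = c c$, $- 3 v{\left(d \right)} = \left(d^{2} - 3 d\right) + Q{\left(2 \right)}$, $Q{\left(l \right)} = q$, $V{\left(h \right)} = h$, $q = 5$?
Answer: $\frac{7}{2} \approx 3.5$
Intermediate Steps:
$Q{\left(l \right)} = 5$
$v{\left(d \right)} = - \frac{5}{3} + d - \frac{d^{2}}{3}$ ($v{\left(d \right)} = - \frac{\left(d^{2} - 3 d\right) + 5}{3} = - \frac{5 + d^{2} - 3 d}{3} = - \frac{5}{3} + d - \frac{d^{2}}{3}$)
$z{\left(c \right)} = c^{2}$
$a{\left(y \right)} = \frac{1}{y + \left(- \frac{5}{3} + y - \frac{y^{2}}{3}\right)^{2}}$ ($a{\left(y \right)} = \frac{1}{\left(- \frac{5}{3} + y - \frac{y^{2}}{3}\right)^{2} + y} = \frac{1}{y + \left(- \frac{5}{3} + y - \frac{y^{2}}{3}\right)^{2}}$)
$-1 + 9 a{\left(1 \right)} = -1 + 9 \frac{9}{\left(5 + 1^{2} - 3\right)^{2} + 9 \cdot 1} = -1 + 9 \frac{9}{\left(5 + 1 - 3\right)^{2} + 9} = -1 + 9 \frac{9}{3^{2} + 9} = -1 + 9 \frac{9}{9 + 9} = -1 + 9 \cdot \frac{9}{18} = -1 + 9 \cdot 9 \cdot \frac{1}{18} = -1 + 9 \cdot \frac{1}{2} = -1 + \frac{9}{2} = \frac{7}{2}$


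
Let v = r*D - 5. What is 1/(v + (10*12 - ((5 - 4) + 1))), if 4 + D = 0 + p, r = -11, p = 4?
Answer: 1/113 ≈ 0.0088496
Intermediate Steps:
D = 0 (D = -4 + (0 + 4) = -4 + 4 = 0)
v = -5 (v = -11*0 - 5 = 0 - 5 = -5)
1/(v + (10*12 - ((5 - 4) + 1))) = 1/(-5 + (10*12 - ((5 - 4) + 1))) = 1/(-5 + (120 - (1 + 1))) = 1/(-5 + (120 - 1*2)) = 1/(-5 + (120 - 2)) = 1/(-5 + 118) = 1/113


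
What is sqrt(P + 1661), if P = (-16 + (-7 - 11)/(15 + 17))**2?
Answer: 3*sqrt(55049)/16 ≈ 43.992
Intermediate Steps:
P = 70225/256 (P = (-16 - 18/32)**2 = (-16 - 18*1/32)**2 = (-16 - 9/16)**2 = (-265/16)**2 = 70225/256 ≈ 274.32)
sqrt(P + 1661) = sqrt(70225/256 + 1661) = sqrt(495441/256) = 3*sqrt(55049)/16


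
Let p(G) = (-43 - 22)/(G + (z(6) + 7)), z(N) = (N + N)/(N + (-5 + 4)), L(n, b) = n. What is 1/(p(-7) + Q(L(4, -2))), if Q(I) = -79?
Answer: -12/1273 ≈ -0.0094265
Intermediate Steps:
z(N) = 2*N/(-1 + N) (z(N) = (2*N)/(N - 1) = (2*N)/(-1 + N) = 2*N/(-1 + N))
p(G) = -65/(47/5 + G) (p(G) = (-43 - 22)/(G + (2*6/(-1 + 6) + 7)) = -65/(G + (2*6/5 + 7)) = -65/(G + (2*6*(1/5) + 7)) = -65/(G + (12/5 + 7)) = -65/(G + 47/5) = -65/(47/5 + G))
1/(p(-7) + Q(L(4, -2))) = 1/(-325/(47 + 5*(-7)) - 79) = 1/(-325/(47 - 35) - 79) = 1/(-325/12 - 79) = 1/(-1273/12) = -12/1273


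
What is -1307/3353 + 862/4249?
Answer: -380451/2035271 ≈ -0.18693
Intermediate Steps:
-1307/3353 + 862/4249 = -380451/2035271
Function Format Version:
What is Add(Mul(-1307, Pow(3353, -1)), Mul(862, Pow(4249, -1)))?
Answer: Rational(-380451, 2035271) ≈ -0.18693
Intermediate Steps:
Add(Mul(-1307, Pow(3353, -1)), Mul(862, Pow(4249, -1))) = Add(Mul(-1307, Rational(1, 3353)), Mul(862, Rational(1, 4249))) = Add(Rational(-1307, 3353), Rational(862, 4249)) = Rational(-380451, 2035271)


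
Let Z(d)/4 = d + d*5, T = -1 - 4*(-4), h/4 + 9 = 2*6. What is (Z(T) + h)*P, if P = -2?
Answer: -744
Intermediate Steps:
h = 12 (h = -36 + 4*(2*6) = -36 + 4*12 = -36 + 48 = 12)
T = 15 (T = -1 + 16 = 15)
Z(d) = 24*d (Z(d) = 4*(d + d*5) = 4*(d + 5*d) = 4*(6*d) = 24*d)
(Z(T) + h)*P = (24*15 + 12)*(-2) = (360 + 12)*(-2) = 372*(-2) = -744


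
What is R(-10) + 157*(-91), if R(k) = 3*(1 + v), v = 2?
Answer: -14278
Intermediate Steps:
R(k) = 9 (R(k) = 3*(1 + 2) = 3*3 = 9)
R(-10) + 157*(-91) = 9 + 157*(-91) = 9 - 14287 = -14278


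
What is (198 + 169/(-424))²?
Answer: 7019591089/179776 ≈ 39046.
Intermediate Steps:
(198 + 169/(-424))² = (198 + 169*(-1/424))² = (198 - 169/424)² = (83783/424)² = 7019591089/179776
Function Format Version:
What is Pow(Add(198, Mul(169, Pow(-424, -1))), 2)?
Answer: Rational(7019591089, 179776) ≈ 39046.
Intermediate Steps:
Pow(Add(198, Mul(169, Pow(-424, -1))), 2) = Pow(Add(198, Mul(169, Rational(-1, 424))), 2) = Pow(Add(198, Rational(-169, 424)), 2) = Pow(Rational(83783, 424), 2) = Rational(7019591089, 179776)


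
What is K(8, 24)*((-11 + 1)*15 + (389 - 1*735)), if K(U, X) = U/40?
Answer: -496/5 ≈ -99.200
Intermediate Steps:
K(U, X) = U/40 (K(U, X) = U*(1/40) = U/40)
K(8, 24)*((-11 + 1)*15 + (389 - 1*735)) = ((1/40)*8)*((-11 + 1)*15 + (389 - 1*735)) = (-10*15 + (389 - 735))/5 = (-150 - 346)/5 = (⅕)*(-496) = -496/5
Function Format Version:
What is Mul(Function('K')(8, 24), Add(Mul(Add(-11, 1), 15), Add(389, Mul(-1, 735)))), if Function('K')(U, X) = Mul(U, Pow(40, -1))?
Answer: Rational(-496, 5) ≈ -99.200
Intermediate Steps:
Function('K')(U, X) = Mul(Rational(1, 40), U) (Function('K')(U, X) = Mul(U, Rational(1, 40)) = Mul(Rational(1, 40), U))
Mul(Function('K')(8, 24), Add(Mul(Add(-11, 1), 15), Add(389, Mul(-1, 735)))) = Mul(Mul(Rational(1, 40), 8), Add(Mul(Add(-11, 1), 15), Add(389, Mul(-1, 735)))) = Mul(Rational(1, 5), Add(Mul(-10, 15), Add(389, -735))) = Mul(Rational(1, 5), Add(-150, -346)) = Mul(Rational(1, 5), -496) = Rational(-496, 5)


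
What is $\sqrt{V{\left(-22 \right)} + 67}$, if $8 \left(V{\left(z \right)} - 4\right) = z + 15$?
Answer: $\frac{\sqrt{1122}}{4} \approx 8.3741$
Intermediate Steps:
$V{\left(z \right)} = \frac{47}{8} + \frac{z}{8}$ ($V{\left(z \right)} = 4 + \frac{z + 15}{8} = 4 + \frac{15 + z}{8} = 4 + \left(\frac{15}{8} + \frac{z}{8}\right) = \frac{47}{8} + \frac{z}{8}$)
$\sqrt{V{\left(-22 \right)} + 67} = \sqrt{\left(\frac{47}{8} + \frac{1}{8} \left(-22\right)\right) + 67} = \sqrt{\left(\frac{47}{8} - \frac{11}{4}\right) + 67} = \sqrt{\frac{25}{8} + 67} = \sqrt{\frac{561}{8}} = \frac{\sqrt{1122}}{4}$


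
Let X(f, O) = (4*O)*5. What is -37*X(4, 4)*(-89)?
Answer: 263440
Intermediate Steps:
X(f, O) = 20*O
-37*X(4, 4)*(-89) = -740*4*(-89) = -37*80*(-89) = -2960*(-89) = 263440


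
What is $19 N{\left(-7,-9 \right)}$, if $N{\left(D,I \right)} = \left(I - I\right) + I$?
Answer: $-171$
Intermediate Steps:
$N{\left(D,I \right)} = I$ ($N{\left(D,I \right)} = 0 + I = I$)
$19 N{\left(-7,-9 \right)} = 19 \left(-9\right) = -171$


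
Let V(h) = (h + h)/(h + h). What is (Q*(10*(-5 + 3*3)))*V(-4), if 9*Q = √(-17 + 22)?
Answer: 40*√5/9 ≈ 9.9381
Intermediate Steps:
Q = √5/9 (Q = √(-17 + 22)/9 = √5/9 ≈ 0.24845)
V(h) = 1 (V(h) = (2*h)/((2*h)) = (2*h)*(1/(2*h)) = 1)
(Q*(10*(-5 + 3*3)))*V(-4) = ((√5/9)*(10*(-5 + 3*3)))*1 = ((√5/9)*(10*(-5 + 9)))*1 = ((√5/9)*(10*4))*1 = ((√5/9)*40)*1 = (40*√5/9)*1 = 40*√5/9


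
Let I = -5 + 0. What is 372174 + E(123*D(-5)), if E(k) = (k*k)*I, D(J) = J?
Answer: -1518951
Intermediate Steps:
I = -5
E(k) = -5*k² (E(k) = (k*k)*(-5) = k²*(-5) = -5*k²)
372174 + E(123*D(-5)) = 372174 - 5*(123*(-5))² = 372174 - 5*(-615)² = 372174 - 5*378225 = 372174 - 1891125 = -1518951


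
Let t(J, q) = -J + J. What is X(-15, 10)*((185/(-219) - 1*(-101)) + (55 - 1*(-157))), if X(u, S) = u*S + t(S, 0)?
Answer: -3418100/73 ≈ -46823.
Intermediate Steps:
t(J, q) = 0
X(u, S) = S*u (X(u, S) = u*S + 0 = S*u + 0 = S*u)
X(-15, 10)*((185/(-219) - 1*(-101)) + (55 - 1*(-157))) = (10*(-15))*((185/(-219) - 1*(-101)) + (55 - 1*(-157))) = -150*((185*(-1/219) + 101) + (55 + 157)) = -150*((-185/219 + 101) + 212) = -150*(21934/219 + 212) = -150*68362/219 = -3418100/73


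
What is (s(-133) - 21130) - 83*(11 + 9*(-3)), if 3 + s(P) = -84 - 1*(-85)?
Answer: -19804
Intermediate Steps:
s(P) = -2 (s(P) = -3 + (-84 - 1*(-85)) = -3 + (-84 + 85) = -3 + 1 = -2)
(s(-133) - 21130) - 83*(11 + 9*(-3)) = (-2 - 21130) - 83*(11 + 9*(-3)) = -21132 - 83*(11 - 27) = -21132 - 83*(-16) = -21132 + 1328 = -19804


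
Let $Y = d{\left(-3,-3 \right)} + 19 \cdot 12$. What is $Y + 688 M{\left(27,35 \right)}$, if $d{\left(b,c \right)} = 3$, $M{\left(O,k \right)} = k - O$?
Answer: $5735$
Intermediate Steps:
$Y = 231$ ($Y = 3 + 19 \cdot 12 = 3 + 228 = 231$)
$Y + 688 M{\left(27,35 \right)} = 231 + 688 \left(35 - 27\right) = 231 + 688 \cdot 8 = 231 + 5504 = 5735$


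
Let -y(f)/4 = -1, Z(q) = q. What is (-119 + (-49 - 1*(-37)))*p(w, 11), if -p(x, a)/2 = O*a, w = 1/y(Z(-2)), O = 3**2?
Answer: 25938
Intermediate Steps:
y(f) = 4 (y(f) = -4*(-1) = 4)
O = 9
w = 1/4 ≈ 0.25000
p(x, a) = -18*a
(-119 + (-49 - 1*(-37)))*p(w, 11) = (-119 + (-49 - 1*(-37)))*(-18*11) = (-119 + (-49 + 37))*(-198) = (-119 - 12)*(-198) = -131*(-198) = 25938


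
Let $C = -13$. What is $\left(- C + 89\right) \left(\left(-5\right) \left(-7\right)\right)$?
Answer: $3570$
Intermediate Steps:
$\left(- C + 89\right) \left(\left(-5\right) \left(-7\right)\right) = \left(\left(-1\right) \left(-13\right) + 89\right) \left(\left(-5\right) \left(-7\right)\right) = \left(13 + 89\right) 35 = 102 \cdot 35 = 3570$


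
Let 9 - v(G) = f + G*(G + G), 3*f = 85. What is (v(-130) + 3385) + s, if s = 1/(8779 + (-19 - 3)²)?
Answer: -845739686/27789 ≈ -30434.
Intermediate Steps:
f = 85/3 (f = (⅓)*85 = 85/3 ≈ 28.333)
s = 1/9263 (s = 1/(8779 + (-22)²) = 1/(8779 + 484) = 1/9263 ≈ 0.00010796)
v(G) = -58/3 - 2*G² (v(G) = 9 - (85/3 + G*(G + G)) = 9 - (85/3 + G*(2*G)) = 9 - (85/3 + 2*G²) = 9 + (-85/3 - 2*G²) = -58/3 - 2*G²)
(v(-130) + 3385) + s = ((-58/3 - 2*(-130)²) + 3385) + 1/9263 = ((-58/3 - 2*16900) + 3385) + 1/9263 = ((-58/3 - 33800) + 3385) + 1/9263 = (-101458/3 + 3385) + 1/9263 = -91303/3 + 1/9263 = -845739686/27789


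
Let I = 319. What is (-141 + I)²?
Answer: 31684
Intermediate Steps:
(-141 + I)² = (-141 + 319)² = 178² = 31684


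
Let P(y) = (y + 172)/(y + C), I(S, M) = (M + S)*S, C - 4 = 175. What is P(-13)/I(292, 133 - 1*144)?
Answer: 159/13620632 ≈ 1.1673e-5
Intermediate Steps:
C = 179 (C = 4 + 175 = 179)
I(S, M) = S*(M + S)
P(y) = (172 + y)/(179 + y) (P(y) = (y + 172)/(y + 179) = (172 + y)/(179 + y))
P(-13)/I(292, 133 - 1*144) = ((172 - 13)/(179 - 13))/((292*((133 - 1*144) + 292))) = (159/166)/((292*((133 - 144) + 292))) = ((1/166)*159)/((292*(-11 + 292))) = 159/(166*((292*281))) = (159/166)/82052 = (159/166)*(1/82052) = 159/13620632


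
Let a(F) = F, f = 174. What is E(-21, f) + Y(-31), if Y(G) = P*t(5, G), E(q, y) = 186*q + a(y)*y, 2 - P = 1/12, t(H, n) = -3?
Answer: 105457/4 ≈ 26364.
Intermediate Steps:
P = 23/12 (P = 2 - 1/12 = 23/12 ≈ 1.9167)
E(q, y) = y² + 186*q (E(q, y) = 186*q + y*y = 186*q + y² = y² + 186*q)
Y(G) = -23/4 (Y(G) = (23/12)*(-3) = -23/4)
E(-21, f) + Y(-31) = (174² + 186*(-21)) - 23/4 = (30276 - 3906) - 23/4 = 26370 - 23/4 = 105457/4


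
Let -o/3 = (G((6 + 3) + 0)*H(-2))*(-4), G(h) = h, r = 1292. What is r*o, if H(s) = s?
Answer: -279072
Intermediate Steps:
o = -216 (o = -3*((6 + 3) + 0)*(-2)*(-4) = -3*(9 + 0)*(-2)*(-4) = -3*9*(-2)*(-4) = -(-54)*(-4) = -3*72 = -216)
r*o = 1292*(-216) = -279072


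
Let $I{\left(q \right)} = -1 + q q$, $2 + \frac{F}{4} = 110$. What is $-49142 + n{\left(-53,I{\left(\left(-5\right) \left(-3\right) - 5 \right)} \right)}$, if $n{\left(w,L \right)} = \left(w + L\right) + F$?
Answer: $-48664$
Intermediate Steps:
$F = 432$ ($F = -8 + 4 \cdot 110 = -8 + 440 = 432$)
$I{\left(q \right)} = -1 + q^{2}$
$n{\left(w,L \right)} = 432 + L + w$ ($n{\left(w,L \right)} = \left(w + L\right) + 432 = \left(L + w\right) + 432 = 432 + L + w$)
$-49142 + n{\left(-53,I{\left(\left(-5\right) \left(-3\right) - 5 \right)} \right)} = -49142 - \left(-378 - \left(\left(-5\right) \left(-3\right) - 5\right)^{2}\right) = -49142 - \left(-378 - \left(15 - 5\right)^{2}\right) = -49142 - \left(-378 - 100\right) = -49142 + \left(432 + \left(-1 + 100\right) - 53\right) = -49142 + \left(432 + 99 - 53\right) = -49142 + 478 = -48664$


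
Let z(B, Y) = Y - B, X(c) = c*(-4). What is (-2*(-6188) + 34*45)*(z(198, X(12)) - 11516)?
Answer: -163562372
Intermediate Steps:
X(c) = -4*c
(-2*(-6188) + 34*45)*(z(198, X(12)) - 11516) = (-2*(-6188) + 34*45)*((-4*12 - 1*198) - 11516) = (12376 + 1530)*((-48 - 198) - 11516) = 13906*(-246 - 11516) = 13906*(-11762) = -163562372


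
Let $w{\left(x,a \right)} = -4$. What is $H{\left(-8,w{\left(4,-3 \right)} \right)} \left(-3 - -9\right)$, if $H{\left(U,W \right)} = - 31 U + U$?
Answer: $1440$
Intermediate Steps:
$H{\left(U,W \right)} = - 30 U$
$H{\left(-8,w{\left(4,-3 \right)} \right)} \left(-3 - -9\right) = \left(-30\right) \left(-8\right) \left(-3 - -9\right) = 240 \left(-3 + 9\right) = 240 \cdot 6 = 1440$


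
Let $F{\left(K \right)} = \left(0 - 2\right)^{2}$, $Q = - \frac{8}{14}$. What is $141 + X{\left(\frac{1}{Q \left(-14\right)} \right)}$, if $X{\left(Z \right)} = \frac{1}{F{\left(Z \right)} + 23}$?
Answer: $\frac{3808}{27} \approx 141.04$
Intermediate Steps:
$Q = - \frac{4}{7}$ ($Q = \left(-8\right) \frac{1}{14} = - \frac{4}{7} \approx -0.57143$)
$F{\left(K \right)} = 4$ ($F{\left(K \right)} = \left(-2\right)^{2} = 4$)
$X{\left(Z \right)} = \frac{1}{27}$ ($X{\left(Z \right)} = \frac{1}{4 + 23} = \frac{1}{27}$)
$141 + X{\left(\frac{1}{Q \left(-14\right)} \right)} = 141 + \frac{1}{27} = \frac{3808}{27}$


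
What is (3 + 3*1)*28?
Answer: 168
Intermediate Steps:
(3 + 3*1)*28 = (3 + 3)*28 = 6*28 = 168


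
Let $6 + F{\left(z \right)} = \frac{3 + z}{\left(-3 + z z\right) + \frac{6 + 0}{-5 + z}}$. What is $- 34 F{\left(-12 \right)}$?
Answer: $\frac{164322}{797} \approx 206.18$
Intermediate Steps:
$F{\left(z \right)} = -6 + \frac{3 + z}{-3 + z^{2} + \frac{6}{-5 + z}}$ ($F{\left(z \right)} = -6 + \frac{3 + z}{\left(-3 + z z\right) + \frac{6 + 0}{-5 + z}} = -6 + \frac{3 + z}{\left(-3 + z^{2}\right) + \frac{6}{-5 + z}} = -6 + \frac{3 + z}{-3 + z^{2} + \frac{6}{-5 + z}}$)
$- 34 F{\left(-12 \right)} = - 34 \frac{-141 - 6 \left(-12\right)^{3} + 16 \left(-12\right) + 31 \left(-12\right)^{2}}{21 + \left(-12\right)^{3} - 5 \left(-12\right)^{2} - -36} = - 34 \frac{-141 - -10368 - 192 + 31 \cdot 144}{21 - 1728 - 720 + 36} = - 34 \frac{-141 + 10368 - 192 + 4464}{21 - 1728 - 720 + 36} = - 34 \frac{1}{-2391} \cdot 14499 = - 34 \left(\left(- \frac{1}{2391}\right) 14499\right) = \left(-34\right) \left(- \frac{4833}{797}\right) = \frac{164322}{797}$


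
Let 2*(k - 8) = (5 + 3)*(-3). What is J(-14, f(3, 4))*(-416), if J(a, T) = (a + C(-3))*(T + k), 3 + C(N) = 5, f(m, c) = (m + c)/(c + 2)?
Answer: -14144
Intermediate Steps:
f(m, c) = (c + m)/(2 + c)
k = -4 (k = 8 + ((5 + 3)*(-3))/2 = 8 + (8*(-3))/2 = 8 + (½)*(-24) = 8 - 12 = -4)
C(N) = 2 (C(N) = -3 + 5 = 2)
J(a, T) = (-4 + T)*(2 + a) (J(a, T) = (a + 2)*(T - 4) = (2 + a)*(-4 + T) = (-4 + T)*(2 + a))
J(-14, f(3, 4))*(-416) = (-8 - 4*(-14) + 2*((4 + 3)/(2 + 4)) + ((4 + 3)/(2 + 4))*(-14))*(-416) = (-8 + 56 + 2*(7/6) + (7/6)*(-14))*(-416) = (-8 + 56 + 7/3 - 49/3)*(-416) = 34*(-416) = -14144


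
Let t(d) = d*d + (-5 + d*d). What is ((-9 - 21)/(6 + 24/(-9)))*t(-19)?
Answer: -6453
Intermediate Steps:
t(d) = -5 + 2*d² (t(d) = d² + (-5 + d²) = -5 + 2*d²)
((-9 - 21)/(6 + 24/(-9)))*t(-19) = ((-9 - 21)/(6 + 24/(-9)))*(-5 + 2*(-19)²) = (-30/(6 + 24*(-⅑)))*(-5 + 2*361) = (-30/(6 - 8/3))*(-5 + 722) = -30/10/3*717 = -30*3/10*717 = -9*717 = -6453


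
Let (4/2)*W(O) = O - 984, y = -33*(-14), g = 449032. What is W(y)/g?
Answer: -261/449032 ≈ -0.00058125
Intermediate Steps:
y = 462
W(O) = -492 + O/2 (W(O) = (O - 984)/2 = (-984 + O)/2 = -492 + O/2)
W(y)/g = (-492 + (1/2)*462)/449032 = (-492 + 231)*(1/449032) = -261*1/449032 = -261/449032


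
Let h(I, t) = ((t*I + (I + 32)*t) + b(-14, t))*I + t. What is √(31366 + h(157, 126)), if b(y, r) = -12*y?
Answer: 2*√1725610 ≈ 2627.3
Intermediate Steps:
h(I, t) = t + I*(168 + I*t + t*(32 + I)) (h(I, t) = ((t*I + (I + 32)*t) - 12*(-14))*I + t = ((I*t + (32 + I)*t) + 168)*I + t = ((I*t + t*(32 + I)) + 168)*I + t = (168 + I*t + t*(32 + I))*I + t = I*(168 + I*t + t*(32 + I)) + t = t + I*(168 + I*t + t*(32 + I)))
√(31366 + h(157, 126)) = √(31366 + (126 + 168*157 + 2*126*157² + 32*157*126)) = √(31366 + (126 + 26376 + 2*126*24649 + 633024)) = √(31366 + (126 + 26376 + 6211548 + 633024)) = √(31366 + 6871074) = √6902440 = 2*√1725610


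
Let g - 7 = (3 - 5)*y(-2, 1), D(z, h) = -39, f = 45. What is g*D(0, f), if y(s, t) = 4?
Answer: 39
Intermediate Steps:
g = -1 (g = 7 + (3 - 5)*4 = 7 - 2*4 = 7 - 8 = -1)
g*D(0, f) = -1*(-39) = 39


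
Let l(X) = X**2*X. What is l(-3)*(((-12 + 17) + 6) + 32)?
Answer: -1161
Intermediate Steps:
l(X) = X**3
l(-3)*(((-12 + 17) + 6) + 32) = (-3)**3*(((-12 + 17) + 6) + 32) = -27*((5 + 6) + 32) = -27*(11 + 32) = -27*43 = -1161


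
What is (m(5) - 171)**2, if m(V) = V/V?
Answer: 28900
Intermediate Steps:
m(V) = 1
(m(5) - 171)**2 = (1 - 171)**2 = (-170)**2 = 28900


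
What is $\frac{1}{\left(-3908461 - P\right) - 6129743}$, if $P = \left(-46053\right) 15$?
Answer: $- \frac{1}{9347409} \approx -1.0698 \cdot 10^{-7}$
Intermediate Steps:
$P = -690795$
$\frac{1}{\left(-3908461 - P\right) - 6129743} = \frac{1}{\left(-3908461 - -690795\right) - 6129743} = \frac{1}{\left(-3908461 + 690795\right) - 6129743} = \frac{1}{-3217666 - 6129743} = \frac{1}{-9347409} = - \frac{1}{9347409}$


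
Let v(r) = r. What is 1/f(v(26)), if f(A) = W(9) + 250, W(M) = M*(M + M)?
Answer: 1/412 ≈ 0.0024272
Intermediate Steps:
W(M) = 2*M**2 (W(M) = M*(2*M) = 2*M**2)
f(A) = 412 (f(A) = 2*9**2 + 250 = 2*81 + 250 = 162 + 250 = 412)
1/f(v(26)) = 1/412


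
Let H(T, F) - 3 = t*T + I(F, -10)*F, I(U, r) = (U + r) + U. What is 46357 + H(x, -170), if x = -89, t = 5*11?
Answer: 100965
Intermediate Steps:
t = 55
I(U, r) = r + 2*U
H(T, F) = 3 + 55*T + F*(-10 + 2*F) (H(T, F) = 3 + (55*T + (-10 + 2*F)*F) = 3 + (55*T + F*(-10 + 2*F)) = 3 + 55*T + F*(-10 + 2*F))
46357 + H(x, -170) = 46357 + (3 + 55*(-89) + 2*(-170)*(-5 - 170)) = 46357 + (3 - 4895 + 2*(-170)*(-175)) = 46357 + (3 - 4895 + 59500) = 46357 + 54608 = 100965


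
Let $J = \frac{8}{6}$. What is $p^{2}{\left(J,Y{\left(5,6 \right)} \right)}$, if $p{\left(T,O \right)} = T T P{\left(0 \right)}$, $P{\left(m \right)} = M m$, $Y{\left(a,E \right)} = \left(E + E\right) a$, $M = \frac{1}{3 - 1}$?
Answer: $0$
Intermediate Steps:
$M = \frac{1}{2} \approx 0.5$
$Y{\left(a,E \right)} = 2 E a$
$P{\left(m \right)} = \frac{m}{2}$
$J = \frac{4}{3}$ ($J = 8 \cdot \frac{1}{6} = \frac{4}{3} \approx 1.3333$)
$p{\left(T,O \right)} = 0$ ($p{\left(T,O \right)} = T T \frac{1}{2} \cdot 0 = T^{2} \cdot 0 = 0$)
$p^{2}{\left(J,Y{\left(5,6 \right)} \right)} = 0^{2} = 0$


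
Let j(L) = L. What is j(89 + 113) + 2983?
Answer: 3185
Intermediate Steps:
j(89 + 113) + 2983 = (89 + 113) + 2983 = 202 + 2983 = 3185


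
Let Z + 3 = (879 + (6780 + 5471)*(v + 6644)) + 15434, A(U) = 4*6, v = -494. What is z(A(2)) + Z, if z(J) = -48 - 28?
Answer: 75359884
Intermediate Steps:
A(U) = 24
z(J) = -76
Z = 75359960 (Z = -3 + ((879 + (6780 + 5471)*(-494 + 6644)) + 15434) = -3 + ((879 + 12251*6150) + 15434) = -3 + ((879 + 75343650) + 15434) = -3 + (75344529 + 15434) = -3 + 75359963 = 75359960)
z(A(2)) + Z = -76 + 75359960 = 75359884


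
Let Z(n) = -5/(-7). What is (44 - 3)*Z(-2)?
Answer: 205/7 ≈ 29.286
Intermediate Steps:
Z(n) = 5/7 (Z(n) = -5*(-⅐) = 5/7)
(44 - 3)*Z(-2) = (44 - 3)*(5/7) = 41*(5/7) = 205/7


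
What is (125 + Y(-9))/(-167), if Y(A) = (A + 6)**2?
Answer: -134/167 ≈ -0.80239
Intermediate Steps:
Y(A) = (6 + A)**2
(125 + Y(-9))/(-167) = (125 + (6 - 9)**2)/(-167) = -(125 + (-3)**2)/167 = -(125 + 9)/167 = -1/167*134 = -134/167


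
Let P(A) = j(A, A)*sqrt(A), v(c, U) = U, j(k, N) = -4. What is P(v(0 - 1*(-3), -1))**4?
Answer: 256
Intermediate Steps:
P(A) = -4*sqrt(A)
P(v(0 - 1*(-3), -1))**4 = (-4*I)**4 = 256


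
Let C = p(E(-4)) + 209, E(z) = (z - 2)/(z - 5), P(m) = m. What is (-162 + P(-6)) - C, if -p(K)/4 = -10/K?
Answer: -437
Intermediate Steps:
E(z) = (-2 + z)/(-5 + z)
p(K) = 40/K (p(K) = -(-40)/K = 40/K)
C = 269 (C = 40/(((-2 - 4)/(-5 - 4))) + 209 = 40/((-6/(-9))) + 209 = 40/((-⅑*(-6))) + 209 = 40/(⅔) + 209 = 40*(3/2) + 209 = 60 + 209 = 269)
(-162 + P(-6)) - C = (-162 - 6) - 1*269 = -168 - 269 = -437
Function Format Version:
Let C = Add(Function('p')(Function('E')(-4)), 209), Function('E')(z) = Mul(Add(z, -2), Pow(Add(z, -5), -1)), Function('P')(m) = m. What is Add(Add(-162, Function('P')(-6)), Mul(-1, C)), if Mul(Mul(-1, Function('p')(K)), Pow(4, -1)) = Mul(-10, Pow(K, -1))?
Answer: -437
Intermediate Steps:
Function('E')(z) = Mul(Pow(Add(-5, z), -1), Add(-2, z)) (Function('E')(z) = Mul(Add(-2, z), Pow(Add(-5, z), -1)) = Mul(Pow(Add(-5, z), -1), Add(-2, z)))
Function('p')(K) = Mul(40, Pow(K, -1)) (Function('p')(K) = Mul(-4, Mul(-10, Pow(K, -1))) = Mul(40, Pow(K, -1)))
C = 269 (C = Add(Mul(40, Pow(Mul(Pow(Add(-5, -4), -1), Add(-2, -4)), -1)), 209) = Add(Mul(40, Pow(Mul(Pow(-9, -1), -6), -1)), 209) = Add(Mul(40, Pow(Mul(Rational(-1, 9), -6), -1)), 209) = Add(Mul(40, Pow(Rational(2, 3), -1)), 209) = Add(Mul(40, Rational(3, 2)), 209) = Add(60, 209) = 269)
Add(Add(-162, Function('P')(-6)), Mul(-1, C)) = Add(Add(-162, -6), Mul(-1, 269)) = Add(-168, -269) = -437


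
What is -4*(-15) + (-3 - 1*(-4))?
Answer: 61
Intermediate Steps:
-4*(-15) + (-3 - 1*(-4)) = 60 + (-3 + 4) = 60 + 1 = 61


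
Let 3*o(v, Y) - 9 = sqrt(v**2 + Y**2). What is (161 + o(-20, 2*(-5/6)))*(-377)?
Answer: -61828 - 1885*sqrt(145)/9 ≈ -64350.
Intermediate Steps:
o(v, Y) = 3 + sqrt(Y**2 + v**2)/3 (o(v, Y) = 3 + sqrt(v**2 + Y**2)/3 = 3 + sqrt(Y**2 + v**2)/3)
(161 + o(-20, 2*(-5/6)))*(-377) = (161 + (3 + sqrt((2*(-5/6))**2 + (-20)**2)/3))*(-377) = (161 + (3 + sqrt((2*(-5*1/6))**2 + 400)/3))*(-377) = (161 + (3 + sqrt((2*(-5/6))**2 + 400)/3))*(-377) = (161 + (3 + sqrt((-5/3)**2 + 400)/3))*(-377) = (161 + (3 + sqrt(25/9 + 400)/3))*(-377) = (161 + (3 + sqrt(3625/9)/3))*(-377) = (161 + (3 + (5*sqrt(145)/3)/3))*(-377) = (161 + (3 + 5*sqrt(145)/9))*(-377) = (164 + 5*sqrt(145)/9)*(-377) = -61828 - 1885*sqrt(145)/9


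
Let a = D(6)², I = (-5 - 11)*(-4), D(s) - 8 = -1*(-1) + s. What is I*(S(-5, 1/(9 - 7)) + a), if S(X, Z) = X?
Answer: 14080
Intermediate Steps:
D(s) = 9 + s (D(s) = 8 + (-1*(-1) + s) = 8 + (1 + s) = 9 + s)
I = 64 (I = -16*(-4) = 64)
a = 225 (a = (9 + 6)² = 15² = 225)
I*(S(-5, 1/(9 - 7)) + a) = 64*(-5 + 225) = 64*220 = 14080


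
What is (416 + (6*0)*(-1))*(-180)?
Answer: -74880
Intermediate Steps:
(416 + (6*0)*(-1))*(-180) = (416 + 0*(-1))*(-180) = (416 + 0)*(-180) = 416*(-180) = -74880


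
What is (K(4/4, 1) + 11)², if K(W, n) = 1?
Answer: 144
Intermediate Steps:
(K(4/4, 1) + 11)² = (1 + 11)² = 12² = 144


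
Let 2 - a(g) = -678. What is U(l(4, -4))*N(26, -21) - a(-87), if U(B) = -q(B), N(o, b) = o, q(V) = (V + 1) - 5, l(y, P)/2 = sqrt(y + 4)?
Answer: -576 - 104*sqrt(2) ≈ -723.08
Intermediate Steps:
l(y, P) = 2*sqrt(4 + y) (l(y, P) = 2*sqrt(y + 4) = 2*sqrt(4 + y))
q(V) = -4 + V (q(V) = (1 + V) - 5 = -4 + V)
a(g) = 680 (a(g) = 2 - 1*(-678) = 2 + 678 = 680)
U(B) = 4 - B (U(B) = -(-4 + B) = 4 - B)
U(l(4, -4))*N(26, -21) - a(-87) = (4 - 2*sqrt(4 + 4))*26 - 1*680 = (4 - 2*sqrt(8))*26 - 680 = (4 - 2*2*sqrt(2))*26 - 680 = (4 - 4*sqrt(2))*26 - 680 = (104 - 104*sqrt(2)) - 680 = -576 - 104*sqrt(2)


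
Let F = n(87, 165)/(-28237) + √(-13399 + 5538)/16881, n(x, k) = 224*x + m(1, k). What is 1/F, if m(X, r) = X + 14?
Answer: -4487795939259/3099852865582 - 384903681*I*√7861/3099852865582 ≈ -1.4477 - 0.011009*I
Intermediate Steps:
m(X, r) = 14 + X
n(x, k) = 15 + 224*x (n(x, k) = 224*x + (14 + 1) = 224*x + 15 = 15 + 224*x)
F = -1773/2567 + I*√7861/16881 (F = (15 + 224*87)/(-28237) + √(-13399 + 5538)/16881 = (15 + 19488)*(-1/28237) + √(-7861)*(1/16881) = 19503*(-1/28237) + (I*√7861)*(1/16881) = -1773/2567 + I*√7861/16881 ≈ -0.69069 + 0.0052522*I)
1/F = 1/(-1773/2567 + I*√7861/16881)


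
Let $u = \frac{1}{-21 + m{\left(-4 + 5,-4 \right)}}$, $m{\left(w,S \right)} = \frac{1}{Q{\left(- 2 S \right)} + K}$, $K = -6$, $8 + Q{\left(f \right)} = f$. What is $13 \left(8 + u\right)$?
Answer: $\frac{13130}{127} \approx 103.39$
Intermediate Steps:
$Q{\left(f \right)} = -8 + f$
$m{\left(w,S \right)} = \frac{1}{-14 - 2 S}$ ($m{\left(w,S \right)} = \frac{1}{\left(-8 - 2 S\right) - 6} = \frac{1}{-14 - 2 S}$)
$u = - \frac{6}{127}$ ($u = \frac{1}{-21 - \frac{1}{14 + 2 \left(-4\right)}} = \frac{1}{-21 - \frac{1}{14 - 8}} = \frac{1}{-21 - \frac{1}{6}} = \frac{1}{- \frac{127}{6}} = - \frac{6}{127} \approx -0.047244$)
$13 \left(8 + u\right) = 13 \left(8 - \frac{6}{127}\right) = 13 \cdot \frac{1010}{127} = \frac{13130}{127}$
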